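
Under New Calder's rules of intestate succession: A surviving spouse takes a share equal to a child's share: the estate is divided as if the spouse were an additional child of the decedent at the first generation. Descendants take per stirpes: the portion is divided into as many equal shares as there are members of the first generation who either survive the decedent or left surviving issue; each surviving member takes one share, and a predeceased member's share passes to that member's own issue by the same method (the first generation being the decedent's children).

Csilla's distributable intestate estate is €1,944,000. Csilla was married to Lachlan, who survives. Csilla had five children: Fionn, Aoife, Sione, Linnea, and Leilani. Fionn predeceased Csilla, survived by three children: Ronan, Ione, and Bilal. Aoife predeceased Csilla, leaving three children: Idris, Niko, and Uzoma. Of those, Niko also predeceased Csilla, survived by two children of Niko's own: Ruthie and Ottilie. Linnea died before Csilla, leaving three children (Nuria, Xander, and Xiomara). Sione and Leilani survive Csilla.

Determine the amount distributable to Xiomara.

The spouse counts as an additional share at the children's level, so there are 6 primary shares of €324,000. Lachlan takes one such share (€324,000).
The children's combined portion (€1,620,000) is divided into 5 shares of €324,000: Sione and Leilani each take €324,000; Fionn's €324,000 share passes to Fionn's issue; Aoife's €324,000 share passes to Aoife's issue; Linnea's €324,000 share passes to Linnea's issue.
Fionn's share (€324,000) is divided into 3 shares of €108,000: Ronan, Ione, and Bilal each take €108,000.
Aoife's share (€324,000) is divided into 3 shares of €108,000: Idris and Uzoma each take €108,000; Niko's €108,000 share passes to Niko's issue.
Niko's share (€108,000) is divided into 2 shares of €54,000: Ruthie and Ottilie each take €54,000.
Linnea's share (€324,000) is divided into 3 shares of €108,000: Nuria, Xander, and Xiomara each take €108,000.

Xiomara receives €108,000.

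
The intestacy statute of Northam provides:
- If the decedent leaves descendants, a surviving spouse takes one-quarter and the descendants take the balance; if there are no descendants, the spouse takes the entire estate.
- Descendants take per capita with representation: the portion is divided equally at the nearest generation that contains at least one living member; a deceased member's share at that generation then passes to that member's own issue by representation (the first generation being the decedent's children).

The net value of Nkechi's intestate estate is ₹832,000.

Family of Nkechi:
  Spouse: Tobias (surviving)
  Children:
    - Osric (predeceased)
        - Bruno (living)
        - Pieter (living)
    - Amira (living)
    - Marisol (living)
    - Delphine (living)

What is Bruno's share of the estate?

Tobias takes one-quarter of ₹832,000 = ₹208,000. The remaining ₹624,000 passes to the descendants.
The descendants' portion (₹624,000) is divided into 4 shares of ₹156,000: Amira, Marisol, and Delphine each take ₹156,000; Osric's ₹156,000 share passes to Osric's issue.
Osric's share (₹156,000) is divided into 2 shares of ₹78,000: Bruno and Pieter each take ₹78,000.

Bruno receives ₹78,000.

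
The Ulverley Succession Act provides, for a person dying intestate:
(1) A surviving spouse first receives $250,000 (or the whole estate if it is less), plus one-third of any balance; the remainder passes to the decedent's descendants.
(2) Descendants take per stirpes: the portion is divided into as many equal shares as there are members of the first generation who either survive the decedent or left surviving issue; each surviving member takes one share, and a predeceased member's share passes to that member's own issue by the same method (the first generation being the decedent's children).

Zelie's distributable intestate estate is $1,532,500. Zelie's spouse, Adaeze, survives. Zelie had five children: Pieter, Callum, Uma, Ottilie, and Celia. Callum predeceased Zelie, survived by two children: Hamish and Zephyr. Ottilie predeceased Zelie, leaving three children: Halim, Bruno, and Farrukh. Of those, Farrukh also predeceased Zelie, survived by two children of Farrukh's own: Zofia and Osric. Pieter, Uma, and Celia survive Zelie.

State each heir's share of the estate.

Adaeze first takes $250,000, leaving a balance of $1,282,500. Adaeze then takes one-third of the balance ($427,500), for a total of $677,500. The remaining $855,000 passes to the descendants.
The descendants' portion ($855,000) is divided into 5 shares of $171,000: Pieter, Uma, and Celia each take $171,000; Callum's $171,000 share passes to Callum's issue; Ottilie's $171,000 share passes to Ottilie's issue.
Callum's share ($171,000) is divided into 2 shares of $85,500: Hamish and Zephyr each take $85,500.
Ottilie's share ($171,000) is divided into 3 shares of $57,000: Halim and Bruno each take $57,000; Farrukh's $57,000 share passes to Farrukh's issue.
Farrukh's share ($57,000) is divided into 2 shares of $28,500: Zofia and Osric each take $28,500.

Adaeze: $677,500; Pieter: $171,000; Hamish: $85,500; Zephyr: $85,500; Uma: $171,000; Halim: $57,000; Bruno: $57,000; Zofia: $28,500; Osric: $28,500; Celia: $171,000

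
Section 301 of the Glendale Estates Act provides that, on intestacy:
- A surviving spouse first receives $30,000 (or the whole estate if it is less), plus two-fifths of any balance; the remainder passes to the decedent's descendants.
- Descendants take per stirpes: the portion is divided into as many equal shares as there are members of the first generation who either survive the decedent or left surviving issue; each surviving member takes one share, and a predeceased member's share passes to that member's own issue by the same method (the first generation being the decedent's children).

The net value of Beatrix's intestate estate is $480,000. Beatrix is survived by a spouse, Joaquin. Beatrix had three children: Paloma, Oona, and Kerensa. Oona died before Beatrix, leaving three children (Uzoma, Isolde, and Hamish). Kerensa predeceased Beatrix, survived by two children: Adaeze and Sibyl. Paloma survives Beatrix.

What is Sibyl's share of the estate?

Sibyl receives $45,000.

Joaquin first takes $30,000, leaving a balance of $450,000. Joaquin then takes two-fifths of the balance ($180,000), for a total of $210,000. The remaining $270,000 passes to the descendants.
The descendants' portion ($270,000) is divided into 3 shares of $90,000: Paloma takes $90,000; Oona's $90,000 share passes to Oona's issue; Kerensa's $90,000 share passes to Kerensa's issue.
Oona's share ($90,000) is divided into 3 shares of $30,000: Uzoma, Isolde, and Hamish each take $30,000.
Kerensa's share ($90,000) is divided into 2 shares of $45,000: Adaeze and Sibyl each take $45,000.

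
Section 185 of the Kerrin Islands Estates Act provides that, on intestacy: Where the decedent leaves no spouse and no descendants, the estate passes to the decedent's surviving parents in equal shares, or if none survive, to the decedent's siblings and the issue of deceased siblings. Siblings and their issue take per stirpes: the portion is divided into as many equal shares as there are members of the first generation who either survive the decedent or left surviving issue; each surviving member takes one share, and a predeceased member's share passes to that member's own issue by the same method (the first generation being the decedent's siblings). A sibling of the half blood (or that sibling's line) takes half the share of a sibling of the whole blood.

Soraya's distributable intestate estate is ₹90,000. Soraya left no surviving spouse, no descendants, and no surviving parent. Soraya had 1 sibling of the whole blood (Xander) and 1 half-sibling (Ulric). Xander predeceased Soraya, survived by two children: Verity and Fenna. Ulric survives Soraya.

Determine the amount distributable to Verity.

Verity receives ₹30,000.

The entire ₹90,000 passes to the siblings and their issue.
Counting each half-blood sibling's line as half a unit, there are 3/2 units in ₹90,000, so one unit is ₹60,000. Whole-blood lines (Xander) take ₹60,000 each; half-blood lines (Ulric) take ₹30,000 each.
Xander's share (₹60,000) is divided into 2 shares of ₹30,000: Verity and Fenna each take ₹30,000.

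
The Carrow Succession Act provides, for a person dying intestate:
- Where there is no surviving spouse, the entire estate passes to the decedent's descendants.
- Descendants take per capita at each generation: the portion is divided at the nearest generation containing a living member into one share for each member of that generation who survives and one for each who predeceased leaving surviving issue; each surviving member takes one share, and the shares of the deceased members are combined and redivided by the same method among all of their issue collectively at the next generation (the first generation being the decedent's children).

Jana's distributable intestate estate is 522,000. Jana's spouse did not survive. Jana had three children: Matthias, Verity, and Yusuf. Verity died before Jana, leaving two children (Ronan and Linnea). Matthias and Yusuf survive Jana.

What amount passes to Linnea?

The entire 522,000 passes to the descendants.
That amount (522,000) is divided at the children's generation into 3 shares of 174,000. Matthias and Yusuf each take 174,000. The remaining share for the deceased Verity (174,000) is carried to the next generation.
That pool (174,000) is divided at the grandchildren's generation equally among Ronan and Linnea: 87,000 each.

Linnea receives 87,000.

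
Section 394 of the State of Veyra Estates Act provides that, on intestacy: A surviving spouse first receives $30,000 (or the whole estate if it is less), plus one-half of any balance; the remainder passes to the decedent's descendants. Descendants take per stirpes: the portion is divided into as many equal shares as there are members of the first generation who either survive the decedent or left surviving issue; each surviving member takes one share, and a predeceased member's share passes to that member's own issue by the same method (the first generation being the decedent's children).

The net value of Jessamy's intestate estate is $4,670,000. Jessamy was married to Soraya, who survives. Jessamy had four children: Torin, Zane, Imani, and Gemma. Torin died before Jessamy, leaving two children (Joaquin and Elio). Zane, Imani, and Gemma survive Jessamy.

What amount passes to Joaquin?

Joaquin receives $290,000.

Soraya first takes $30,000, leaving a balance of $4,640,000. Soraya then takes one-half of the balance ($2,320,000), for a total of $2,350,000. The remaining $2,320,000 passes to the descendants.
The descendants' portion ($2,320,000) is divided into 4 shares of $580,000: Zane, Imani, and Gemma each take $580,000; Torin's $580,000 share passes to Torin's issue.
Torin's share ($580,000) is divided into 2 shares of $290,000: Joaquin and Elio each take $290,000.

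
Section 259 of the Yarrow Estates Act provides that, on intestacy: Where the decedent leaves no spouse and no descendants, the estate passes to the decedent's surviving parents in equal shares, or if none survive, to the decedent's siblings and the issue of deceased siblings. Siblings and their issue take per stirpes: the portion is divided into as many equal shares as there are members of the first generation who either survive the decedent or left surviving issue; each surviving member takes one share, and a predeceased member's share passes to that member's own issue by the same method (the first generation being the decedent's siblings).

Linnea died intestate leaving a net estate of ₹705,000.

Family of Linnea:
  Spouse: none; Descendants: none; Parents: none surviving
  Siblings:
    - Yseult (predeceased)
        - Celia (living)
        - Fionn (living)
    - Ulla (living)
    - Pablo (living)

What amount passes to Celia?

The entire ₹705,000 passes to the siblings and their issue.
That amount (₹705,000) is divided into 3 shares of ₹235,000: Ulla and Pablo each take ₹235,000; Yseult's ₹235,000 share passes to Yseult's issue.
Yseult's share (₹235,000) is divided into 2 shares of ₹117,500: Celia and Fionn each take ₹117,500.

Celia receives ₹117,500.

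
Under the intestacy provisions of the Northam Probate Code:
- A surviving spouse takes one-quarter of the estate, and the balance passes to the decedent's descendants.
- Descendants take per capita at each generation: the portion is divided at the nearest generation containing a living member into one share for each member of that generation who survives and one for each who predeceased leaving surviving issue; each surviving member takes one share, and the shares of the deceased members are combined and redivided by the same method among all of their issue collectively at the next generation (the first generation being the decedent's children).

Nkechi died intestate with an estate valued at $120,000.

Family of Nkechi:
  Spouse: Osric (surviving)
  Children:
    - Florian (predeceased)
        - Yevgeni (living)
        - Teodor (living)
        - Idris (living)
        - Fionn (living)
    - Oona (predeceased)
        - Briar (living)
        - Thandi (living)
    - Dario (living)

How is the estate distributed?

Osric: $30,000; Yevgeni: $10,000; Teodor: $10,000; Idris: $10,000; Fionn: $10,000; Briar: $10,000; Thandi: $10,000; Dario: $30,000

Osric takes one-quarter of $120,000 = $30,000. The remaining $90,000 passes to the descendants.
The descendants' portion ($90,000) is divided at the children's generation into 3 shares of $30,000. Dario takes $30,000. The 2 shares of the deceased (Florian and Oona) are combined into a pool of $60,000.
That pool ($60,000) is divided at the grandchildren's generation equally among Yevgeni, Teodor, Idris, Fionn, Briar, and Thandi: $10,000 each.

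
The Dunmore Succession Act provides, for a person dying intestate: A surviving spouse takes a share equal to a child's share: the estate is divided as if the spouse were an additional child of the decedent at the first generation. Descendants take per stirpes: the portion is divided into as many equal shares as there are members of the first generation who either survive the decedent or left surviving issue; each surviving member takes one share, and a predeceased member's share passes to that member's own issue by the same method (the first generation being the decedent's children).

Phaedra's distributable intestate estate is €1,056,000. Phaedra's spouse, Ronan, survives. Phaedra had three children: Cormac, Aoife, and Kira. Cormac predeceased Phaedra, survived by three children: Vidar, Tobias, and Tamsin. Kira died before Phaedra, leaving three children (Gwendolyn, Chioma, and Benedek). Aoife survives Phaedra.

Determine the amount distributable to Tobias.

Tobias receives €88,000.

The spouse counts as an additional share at the children's level, so there are 4 primary shares of €264,000. Ronan takes one such share (€264,000).
The children's combined portion (€792,000) is divided into 3 shares of €264,000: Aoife takes €264,000; Cormac's €264,000 share passes to Cormac's issue; Kira's €264,000 share passes to Kira's issue.
Cormac's share (€264,000) is divided into 3 shares of €88,000: Vidar, Tobias, and Tamsin each take €88,000.
Kira's share (€264,000) is divided into 3 shares of €88,000: Gwendolyn, Chioma, and Benedek each take €88,000.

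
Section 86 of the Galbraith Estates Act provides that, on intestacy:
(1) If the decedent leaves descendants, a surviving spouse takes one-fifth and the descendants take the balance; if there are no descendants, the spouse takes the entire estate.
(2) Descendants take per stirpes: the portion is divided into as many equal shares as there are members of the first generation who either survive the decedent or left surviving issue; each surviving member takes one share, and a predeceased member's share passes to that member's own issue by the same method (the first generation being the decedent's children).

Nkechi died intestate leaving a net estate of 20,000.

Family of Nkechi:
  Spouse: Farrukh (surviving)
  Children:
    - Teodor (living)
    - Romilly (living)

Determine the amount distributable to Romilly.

Romilly receives 8,000.

Farrukh takes one-fifth of 20,000 = 4,000. The remaining 16,000 passes to the descendants.
The descendants' portion (16,000) is divided into 2 shares of 8,000: Teodor and Romilly each take 8,000.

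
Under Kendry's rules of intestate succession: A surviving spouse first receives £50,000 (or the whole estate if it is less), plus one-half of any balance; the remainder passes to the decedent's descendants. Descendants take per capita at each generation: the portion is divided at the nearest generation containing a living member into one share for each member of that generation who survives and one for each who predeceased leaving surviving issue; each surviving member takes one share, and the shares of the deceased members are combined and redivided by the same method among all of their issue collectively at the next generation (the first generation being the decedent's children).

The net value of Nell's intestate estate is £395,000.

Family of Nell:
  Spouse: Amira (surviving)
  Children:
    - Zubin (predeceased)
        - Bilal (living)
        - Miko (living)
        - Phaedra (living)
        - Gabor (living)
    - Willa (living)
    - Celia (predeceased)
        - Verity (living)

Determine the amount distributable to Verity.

Amira first takes £50,000, leaving a balance of £345,000. Amira then takes one-half of the balance (£172,500), for a total of £222,500. The remaining £172,500 passes to the descendants.
The descendants' portion (£172,500) is divided at the children's generation into 3 shares of £57,500. Willa takes £57,500. The 2 shares of the deceased (Zubin and Celia) are combined into a pool of £115,000.
That pool (£115,000) is divided at the grandchildren's generation equally among Bilal, Miko, Phaedra, Gabor, and Verity: £23,000 each.

Verity receives £23,000.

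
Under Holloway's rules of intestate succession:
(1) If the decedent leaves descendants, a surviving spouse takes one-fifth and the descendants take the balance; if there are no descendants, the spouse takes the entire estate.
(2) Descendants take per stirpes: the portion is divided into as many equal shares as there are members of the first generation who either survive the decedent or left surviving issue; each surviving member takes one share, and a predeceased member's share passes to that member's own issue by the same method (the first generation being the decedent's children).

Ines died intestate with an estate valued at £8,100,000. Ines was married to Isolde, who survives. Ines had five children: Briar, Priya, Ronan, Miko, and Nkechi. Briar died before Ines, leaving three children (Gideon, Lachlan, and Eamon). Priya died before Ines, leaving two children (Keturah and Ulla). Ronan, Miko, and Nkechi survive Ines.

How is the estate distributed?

Isolde: £1,620,000; Gideon: £432,000; Lachlan: £432,000; Eamon: £432,000; Keturah: £648,000; Ulla: £648,000; Ronan: £1,296,000; Miko: £1,296,000; Nkechi: £1,296,000

Isolde takes one-fifth of £8,100,000 = £1,620,000. The remaining £6,480,000 passes to the descendants.
The descendants' portion (£6,480,000) is divided into 5 shares of £1,296,000: Ronan, Miko, and Nkechi each take £1,296,000; Briar's £1,296,000 share passes to Briar's issue; Priya's £1,296,000 share passes to Priya's issue.
Briar's share (£1,296,000) is divided into 3 shares of £432,000: Gideon, Lachlan, and Eamon each take £432,000.
Priya's share (£1,296,000) is divided into 2 shares of £648,000: Keturah and Ulla each take £648,000.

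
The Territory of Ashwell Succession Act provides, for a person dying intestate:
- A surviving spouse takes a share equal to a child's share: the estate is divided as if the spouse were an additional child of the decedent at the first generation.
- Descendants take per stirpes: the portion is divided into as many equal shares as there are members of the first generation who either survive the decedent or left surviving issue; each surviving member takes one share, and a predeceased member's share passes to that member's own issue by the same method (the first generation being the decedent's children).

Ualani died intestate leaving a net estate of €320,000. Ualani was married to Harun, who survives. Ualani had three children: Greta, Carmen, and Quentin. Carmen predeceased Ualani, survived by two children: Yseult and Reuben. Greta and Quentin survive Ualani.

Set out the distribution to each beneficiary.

The spouse counts as an additional share at the children's level, so there are 4 primary shares of €80,000. Harun takes one such share (€80,000).
The children's combined portion (€240,000) is divided into 3 shares of €80,000: Greta and Quentin each take €80,000; Carmen's €80,000 share passes to Carmen's issue.
Carmen's share (€80,000) is divided into 2 shares of €40,000: Yseult and Reuben each take €40,000.

Harun: €80,000; Greta: €80,000; Yseult: €40,000; Reuben: €40,000; Quentin: €80,000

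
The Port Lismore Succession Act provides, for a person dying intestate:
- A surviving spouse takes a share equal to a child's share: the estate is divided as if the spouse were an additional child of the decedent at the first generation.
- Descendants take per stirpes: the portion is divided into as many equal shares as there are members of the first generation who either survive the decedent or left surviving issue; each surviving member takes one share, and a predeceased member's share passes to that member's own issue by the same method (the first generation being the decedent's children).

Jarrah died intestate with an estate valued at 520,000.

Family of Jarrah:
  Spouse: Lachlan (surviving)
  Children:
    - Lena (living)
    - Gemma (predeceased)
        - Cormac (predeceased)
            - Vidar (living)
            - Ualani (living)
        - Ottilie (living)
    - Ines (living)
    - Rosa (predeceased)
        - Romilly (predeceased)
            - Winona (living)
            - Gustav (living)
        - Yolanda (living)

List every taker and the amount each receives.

Lachlan: 104,000; Lena: 104,000; Vidar: 26,000; Ualani: 26,000; Ottilie: 52,000; Ines: 104,000; Winona: 26,000; Gustav: 26,000; Yolanda: 52,000

The spouse counts as an additional share at the children's level, so there are 5 primary shares of 104,000. Lachlan takes one such share (104,000).
The children's combined portion (416,000) is divided into 4 shares of 104,000: Lena and Ines each take 104,000; Gemma's 104,000 share passes to Gemma's issue; Rosa's 104,000 share passes to Rosa's issue.
Gemma's share (104,000) is divided into 2 shares of 52,000: Ottilie takes 52,000; Cormac's 52,000 share passes to Cormac's issue.
Cormac's share (52,000) is divided into 2 shares of 26,000: Vidar and Ualani each take 26,000.
Rosa's share (104,000) is divided into 2 shares of 52,000: Yolanda takes 52,000; Romilly's 52,000 share passes to Romilly's issue.
Romilly's share (52,000) is divided into 2 shares of 26,000: Winona and Gustav each take 26,000.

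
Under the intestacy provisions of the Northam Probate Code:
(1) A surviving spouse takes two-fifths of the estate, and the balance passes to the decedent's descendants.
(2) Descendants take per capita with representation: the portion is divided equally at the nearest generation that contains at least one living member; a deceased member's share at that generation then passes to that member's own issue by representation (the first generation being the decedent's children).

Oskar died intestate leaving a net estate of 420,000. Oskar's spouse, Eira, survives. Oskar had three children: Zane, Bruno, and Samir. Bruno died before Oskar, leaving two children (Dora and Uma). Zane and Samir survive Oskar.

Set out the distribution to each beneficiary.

Eira: 168,000; Zane: 84,000; Dora: 42,000; Uma: 42,000; Samir: 84,000

Eira takes two-fifths of 420,000 = 168,000. The remaining 252,000 passes to the descendants.
The descendants' portion (252,000) is divided into 3 shares of 84,000: Zane and Samir each take 84,000; Bruno's 84,000 share passes to Bruno's issue.
Bruno's share (84,000) is divided into 2 shares of 42,000: Dora and Uma each take 42,000.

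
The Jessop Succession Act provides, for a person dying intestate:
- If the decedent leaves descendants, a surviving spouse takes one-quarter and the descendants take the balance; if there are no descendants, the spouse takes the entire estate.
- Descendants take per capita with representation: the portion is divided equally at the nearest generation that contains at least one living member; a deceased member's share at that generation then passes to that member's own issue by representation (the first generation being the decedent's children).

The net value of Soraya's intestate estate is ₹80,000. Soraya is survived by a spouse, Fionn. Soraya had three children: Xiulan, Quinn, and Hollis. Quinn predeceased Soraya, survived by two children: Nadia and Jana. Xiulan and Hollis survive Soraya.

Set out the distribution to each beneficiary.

Fionn takes one-quarter of ₹80,000 = ₹20,000. The remaining ₹60,000 passes to the descendants.
The descendants' portion (₹60,000) is divided into 3 shares of ₹20,000: Xiulan and Hollis each take ₹20,000; Quinn's ₹20,000 share passes to Quinn's issue.
Quinn's share (₹20,000) is divided into 2 shares of ₹10,000: Nadia and Jana each take ₹10,000.

Fionn: ₹20,000; Xiulan: ₹20,000; Nadia: ₹10,000; Jana: ₹10,000; Hollis: ₹20,000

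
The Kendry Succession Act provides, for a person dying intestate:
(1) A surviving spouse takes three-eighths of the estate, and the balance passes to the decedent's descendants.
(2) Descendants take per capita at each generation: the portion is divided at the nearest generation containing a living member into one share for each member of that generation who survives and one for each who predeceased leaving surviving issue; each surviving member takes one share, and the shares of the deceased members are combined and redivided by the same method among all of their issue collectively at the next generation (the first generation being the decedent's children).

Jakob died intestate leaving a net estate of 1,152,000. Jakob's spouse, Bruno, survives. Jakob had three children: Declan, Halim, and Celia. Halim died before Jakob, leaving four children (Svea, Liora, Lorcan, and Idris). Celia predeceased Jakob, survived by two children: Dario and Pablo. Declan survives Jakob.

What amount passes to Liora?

Bruno takes three-eighths of 1,152,000 = 432,000. The remaining 720,000 passes to the descendants.
The descendants' portion (720,000) is divided at the children's generation into 3 shares of 240,000. Declan takes 240,000. The 2 shares of the deceased (Halim and Celia) are combined into a pool of 480,000.
That pool (480,000) is divided at the grandchildren's generation equally among Svea, Liora, Lorcan, Idris, Dario, and Pablo: 80,000 each.

Liora receives 80,000.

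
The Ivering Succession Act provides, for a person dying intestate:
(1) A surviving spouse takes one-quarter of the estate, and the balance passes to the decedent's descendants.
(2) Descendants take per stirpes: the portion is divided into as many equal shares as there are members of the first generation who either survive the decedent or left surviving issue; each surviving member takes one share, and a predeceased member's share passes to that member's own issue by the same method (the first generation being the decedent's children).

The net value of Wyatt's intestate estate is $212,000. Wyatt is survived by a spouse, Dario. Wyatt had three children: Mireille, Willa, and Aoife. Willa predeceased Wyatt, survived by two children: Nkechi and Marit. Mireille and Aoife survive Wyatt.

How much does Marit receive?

Marit receives $26,500.

Dario takes one-quarter of $212,000 = $53,000. The remaining $159,000 passes to the descendants.
The descendants' portion ($159,000) is divided into 3 shares of $53,000: Mireille and Aoife each take $53,000; Willa's $53,000 share passes to Willa's issue.
Willa's share ($53,000) is divided into 2 shares of $26,500: Nkechi and Marit each take $26,500.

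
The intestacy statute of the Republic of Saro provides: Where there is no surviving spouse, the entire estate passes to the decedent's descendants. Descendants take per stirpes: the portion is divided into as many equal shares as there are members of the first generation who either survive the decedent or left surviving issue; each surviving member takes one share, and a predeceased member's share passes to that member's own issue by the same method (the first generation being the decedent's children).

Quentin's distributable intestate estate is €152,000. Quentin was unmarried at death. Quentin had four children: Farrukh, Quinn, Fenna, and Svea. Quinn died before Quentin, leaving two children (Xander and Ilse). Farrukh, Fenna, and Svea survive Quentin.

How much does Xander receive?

Xander receives €19,000.

The entire €152,000 passes to the descendants.
That amount (€152,000) is divided into 4 shares of €38,000: Farrukh, Fenna, and Svea each take €38,000; Quinn's €38,000 share passes to Quinn's issue.
Quinn's share (€38,000) is divided into 2 shares of €19,000: Xander and Ilse each take €19,000.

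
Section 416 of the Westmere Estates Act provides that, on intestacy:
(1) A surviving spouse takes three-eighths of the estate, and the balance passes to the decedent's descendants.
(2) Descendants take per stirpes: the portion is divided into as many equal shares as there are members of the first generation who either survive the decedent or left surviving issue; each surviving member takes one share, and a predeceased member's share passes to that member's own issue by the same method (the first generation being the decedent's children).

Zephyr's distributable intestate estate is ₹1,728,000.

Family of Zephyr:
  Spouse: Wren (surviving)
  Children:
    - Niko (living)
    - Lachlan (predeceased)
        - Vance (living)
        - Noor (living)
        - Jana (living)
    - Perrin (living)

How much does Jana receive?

Jana receives ₹120,000.

Wren takes three-eighths of ₹1,728,000 = ₹648,000. The remaining ₹1,080,000 passes to the descendants.
The descendants' portion (₹1,080,000) is divided into 3 shares of ₹360,000: Niko and Perrin each take ₹360,000; Lachlan's ₹360,000 share passes to Lachlan's issue.
Lachlan's share (₹360,000) is divided into 3 shares of ₹120,000: Vance, Noor, and Jana each take ₹120,000.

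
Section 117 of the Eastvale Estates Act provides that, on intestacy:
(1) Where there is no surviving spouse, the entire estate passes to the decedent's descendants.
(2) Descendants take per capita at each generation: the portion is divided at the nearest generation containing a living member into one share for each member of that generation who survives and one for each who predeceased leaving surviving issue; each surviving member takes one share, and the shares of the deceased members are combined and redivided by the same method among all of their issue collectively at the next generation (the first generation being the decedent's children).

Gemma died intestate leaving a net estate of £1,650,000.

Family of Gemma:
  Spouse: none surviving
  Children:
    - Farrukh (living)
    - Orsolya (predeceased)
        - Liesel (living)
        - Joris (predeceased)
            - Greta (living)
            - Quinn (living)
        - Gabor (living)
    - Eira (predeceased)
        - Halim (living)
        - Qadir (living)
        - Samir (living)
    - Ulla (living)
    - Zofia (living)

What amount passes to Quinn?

The entire £1,650,000 passes to the descendants.
That amount (£1,650,000) is divided at the children's generation into 5 shares of £330,000. Farrukh, Ulla, and Zofia each take £330,000. The 2 shares of the deceased (Orsolya and Eira) are combined into a pool of £660,000.
That pool (£660,000) is divided at the grandchildren's generation into 6 shares of £110,000. Liesel, Gabor, Halim, Qadir, and Samir each take £110,000. The remaining share for the deceased Joris (£110,000) is carried to the next generation.
That pool (£110,000) is divided at the great-grandchildren's generation equally among Greta and Quinn: £55,000 each.

Quinn receives £55,000.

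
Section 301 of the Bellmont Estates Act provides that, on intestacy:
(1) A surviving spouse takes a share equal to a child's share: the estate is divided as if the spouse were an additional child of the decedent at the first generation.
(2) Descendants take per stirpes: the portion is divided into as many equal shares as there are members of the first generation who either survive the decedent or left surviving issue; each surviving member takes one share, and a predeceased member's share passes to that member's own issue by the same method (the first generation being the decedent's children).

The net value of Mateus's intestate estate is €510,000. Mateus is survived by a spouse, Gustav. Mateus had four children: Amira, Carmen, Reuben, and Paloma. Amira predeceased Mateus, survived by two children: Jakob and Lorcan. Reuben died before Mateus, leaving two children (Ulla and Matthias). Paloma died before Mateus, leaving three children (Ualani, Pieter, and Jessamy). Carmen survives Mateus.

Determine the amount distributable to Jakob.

The spouse counts as an additional share at the children's level, so there are 5 primary shares of €102,000. Gustav takes one such share (€102,000).
The children's combined portion (€408,000) is divided into 4 shares of €102,000: Carmen takes €102,000; Amira's €102,000 share passes to Amira's issue; Reuben's €102,000 share passes to Reuben's issue; Paloma's €102,000 share passes to Paloma's issue.
Amira's share (€102,000) is divided into 2 shares of €51,000: Jakob and Lorcan each take €51,000.
Reuben's share (€102,000) is divided into 2 shares of €51,000: Ulla and Matthias each take €51,000.
Paloma's share (€102,000) is divided into 3 shares of €34,000: Ualani, Pieter, and Jessamy each take €34,000.

Jakob receives €51,000.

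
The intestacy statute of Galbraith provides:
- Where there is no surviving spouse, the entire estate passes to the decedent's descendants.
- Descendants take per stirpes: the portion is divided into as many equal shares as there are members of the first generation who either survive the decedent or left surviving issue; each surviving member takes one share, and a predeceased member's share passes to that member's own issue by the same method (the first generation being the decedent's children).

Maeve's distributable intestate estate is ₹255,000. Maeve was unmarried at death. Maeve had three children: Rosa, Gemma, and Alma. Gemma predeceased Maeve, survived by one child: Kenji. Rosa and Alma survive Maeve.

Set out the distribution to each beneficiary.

The entire ₹255,000 passes to the descendants.
That amount (₹255,000) is divided into 3 shares of ₹85,000: Rosa and Alma each take ₹85,000; Gemma's ₹85,000 share passes to Gemma's issue.
Gemma's share (₹85,000) passes entirely to Kenji.

Rosa: ₹85,000; Kenji: ₹85,000; Alma: ₹85,000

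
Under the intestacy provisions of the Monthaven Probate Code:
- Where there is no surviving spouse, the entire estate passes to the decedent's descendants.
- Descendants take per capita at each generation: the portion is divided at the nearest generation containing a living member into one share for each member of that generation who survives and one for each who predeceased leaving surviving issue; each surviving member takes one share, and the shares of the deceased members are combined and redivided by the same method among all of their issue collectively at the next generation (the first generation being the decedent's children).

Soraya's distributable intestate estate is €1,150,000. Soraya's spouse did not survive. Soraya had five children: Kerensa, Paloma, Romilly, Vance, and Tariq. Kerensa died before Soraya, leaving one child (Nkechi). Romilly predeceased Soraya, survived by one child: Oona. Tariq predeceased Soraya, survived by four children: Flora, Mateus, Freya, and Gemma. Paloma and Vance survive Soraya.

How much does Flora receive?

The entire €1,150,000 passes to the descendants.
That amount (€1,150,000) is divided at the children's generation into 5 shares of €230,000. Paloma and Vance each take €230,000. The 3 shares of the deceased (Kerensa, Romilly, and Tariq) are combined into a pool of €690,000.
That pool (€690,000) is divided at the grandchildren's generation equally among Nkechi, Oona, Flora, Mateus, Freya, and Gemma: €115,000 each.

Flora receives €115,000.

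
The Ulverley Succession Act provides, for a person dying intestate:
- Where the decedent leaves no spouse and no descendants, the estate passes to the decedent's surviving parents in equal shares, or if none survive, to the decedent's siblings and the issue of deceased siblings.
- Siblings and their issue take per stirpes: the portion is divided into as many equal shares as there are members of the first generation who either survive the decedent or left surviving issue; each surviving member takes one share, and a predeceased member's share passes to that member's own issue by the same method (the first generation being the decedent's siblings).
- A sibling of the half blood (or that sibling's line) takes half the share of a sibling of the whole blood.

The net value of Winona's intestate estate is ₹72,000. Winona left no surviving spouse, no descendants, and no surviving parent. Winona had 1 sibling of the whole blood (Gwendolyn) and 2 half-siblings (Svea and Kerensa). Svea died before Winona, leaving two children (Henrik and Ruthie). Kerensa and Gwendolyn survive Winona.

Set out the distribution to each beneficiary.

The entire ₹72,000 passes to the siblings and their issue.
Counting each half-blood sibling's line as half a unit, there are 2 units in ₹72,000, so one unit is ₹36,000. Whole-blood lines (Gwendolyn) take ₹36,000 each; half-blood lines (Svea and Kerensa) take ₹18,000 each.
Svea's share (₹18,000) is divided into 2 shares of ₹9,000: Henrik and Ruthie each take ₹9,000.

Henrik: ₹9,000; Ruthie: ₹9,000; Kerensa: ₹18,000; Gwendolyn: ₹36,000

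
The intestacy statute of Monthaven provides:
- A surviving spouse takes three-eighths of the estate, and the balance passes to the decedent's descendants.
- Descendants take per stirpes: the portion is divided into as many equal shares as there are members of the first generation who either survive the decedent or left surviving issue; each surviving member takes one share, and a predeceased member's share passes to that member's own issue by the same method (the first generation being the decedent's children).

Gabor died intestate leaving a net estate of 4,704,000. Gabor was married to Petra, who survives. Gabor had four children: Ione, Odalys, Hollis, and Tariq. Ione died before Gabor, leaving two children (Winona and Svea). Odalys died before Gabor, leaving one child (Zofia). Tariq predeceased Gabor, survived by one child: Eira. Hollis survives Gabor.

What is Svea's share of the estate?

Petra takes three-eighths of 4,704,000 = 1,764,000. The remaining 2,940,000 passes to the descendants.
The descendants' portion (2,940,000) is divided into 4 shares of 735,000: Hollis takes 735,000; Ione's 735,000 share passes to Ione's issue; Odalys's 735,000 share passes to Odalys's issue; Tariq's 735,000 share passes to Tariq's issue.
Ione's share (735,000) is divided into 2 shares of 367,500: Winona and Svea each take 367,500.
Odalys's share (735,000) passes entirely to Zofia.
Tariq's share (735,000) passes entirely to Eira.

Svea receives 367,500.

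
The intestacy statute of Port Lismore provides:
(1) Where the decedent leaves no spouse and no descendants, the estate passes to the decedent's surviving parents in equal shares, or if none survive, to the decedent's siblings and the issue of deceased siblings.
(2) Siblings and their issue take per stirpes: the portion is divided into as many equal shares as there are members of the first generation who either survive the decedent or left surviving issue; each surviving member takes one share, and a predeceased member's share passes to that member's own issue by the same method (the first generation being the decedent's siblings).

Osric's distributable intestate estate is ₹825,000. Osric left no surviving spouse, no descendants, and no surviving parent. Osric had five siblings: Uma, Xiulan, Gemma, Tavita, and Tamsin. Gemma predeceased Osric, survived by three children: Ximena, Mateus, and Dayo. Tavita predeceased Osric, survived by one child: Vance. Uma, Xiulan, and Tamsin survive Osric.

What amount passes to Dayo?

The entire ₹825,000 passes to the siblings and their issue.
That amount (₹825,000) is divided into 5 shares of ₹165,000: Uma, Xiulan, and Tamsin each take ₹165,000; Gemma's ₹165,000 share passes to Gemma's issue; Tavita's ₹165,000 share passes to Tavita's issue.
Gemma's share (₹165,000) is divided into 3 shares of ₹55,000: Ximena, Mateus, and Dayo each take ₹55,000.
Tavita's share (₹165,000) passes entirely to Vance.

Dayo receives ₹55,000.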